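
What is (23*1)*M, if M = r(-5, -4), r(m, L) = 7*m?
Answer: -805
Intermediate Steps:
M = -35 (M = 7*(-5) = -35)
(23*1)*M = (23*1)*(-35) = 23*(-35) = -805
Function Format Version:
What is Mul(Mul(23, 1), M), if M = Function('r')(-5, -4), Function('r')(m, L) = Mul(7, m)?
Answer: -805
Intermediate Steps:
M = -35 (M = Mul(7, -5) = -35)
Mul(Mul(23, 1), M) = Mul(Mul(23, 1), -35) = Mul(23, -35) = -805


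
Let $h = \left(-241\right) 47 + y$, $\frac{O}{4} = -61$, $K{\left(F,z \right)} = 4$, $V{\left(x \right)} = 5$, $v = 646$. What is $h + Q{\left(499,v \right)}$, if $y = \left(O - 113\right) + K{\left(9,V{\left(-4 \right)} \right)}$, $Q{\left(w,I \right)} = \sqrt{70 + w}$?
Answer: $-11680 + \sqrt{569} \approx -11656.0$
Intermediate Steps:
$O = -244$ ($O = 4 \left(-61\right) = -244$)
$y = -353$ ($y = \left(-244 - 113\right) + 4 = -357 + 4 = -353$)
$h = -11680$ ($h = \left(-241\right) 47 - 353 = -11327 - 353 = -11680$)
$h + Q{\left(499,v \right)} = -11680 + \sqrt{70 + 499} = -11680 + \sqrt{569}$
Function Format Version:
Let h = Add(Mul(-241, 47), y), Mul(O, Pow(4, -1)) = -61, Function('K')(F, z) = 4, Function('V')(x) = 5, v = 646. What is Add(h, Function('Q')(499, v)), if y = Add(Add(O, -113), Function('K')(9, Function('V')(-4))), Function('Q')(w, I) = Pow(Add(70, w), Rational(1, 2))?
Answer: Add(-11680, Pow(569, Rational(1, 2))) ≈ -11656.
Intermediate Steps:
O = -244 (O = Mul(4, -61) = -244)
y = -353 (y = Add(Add(-244, -113), 4) = Add(-357, 4) = -353)
h = -11680 (h = Add(Mul(-241, 47), -353) = Add(-11327, -353) = -11680)
Add(h, Function('Q')(499, v)) = Add(-11680, Pow(Add(70, 499), Rational(1, 2))) = Add(-11680, Pow(569, Rational(1, 2)))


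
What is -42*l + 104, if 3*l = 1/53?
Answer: 5498/53 ≈ 103.74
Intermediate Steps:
l = 1/159 (l = (⅓)/53 = (⅓)*(1/53) = 1/159 ≈ 0.0062893)
-42*l + 104 = -42*1/159 + 104 = -14/53 + 104 = 5498/53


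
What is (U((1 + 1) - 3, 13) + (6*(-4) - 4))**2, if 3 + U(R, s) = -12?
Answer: 1849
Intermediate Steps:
U(R, s) = -15 (U(R, s) = -3 - 12 = -15)
(U((1 + 1) - 3, 13) + (6*(-4) - 4))**2 = (-15 + (6*(-4) - 4))**2 = (-15 + (-24 - 4))**2 = (-15 - 28)**2 = (-43)**2 = 1849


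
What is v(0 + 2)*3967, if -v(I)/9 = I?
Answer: -71406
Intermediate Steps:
v(I) = -9*I
v(0 + 2)*3967 = -9*(0 + 2)*3967 = -9*2*3967 = -18*3967 = -71406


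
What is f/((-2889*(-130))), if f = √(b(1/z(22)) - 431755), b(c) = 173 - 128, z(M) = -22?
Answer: I*√431710/375570 ≈ 0.0017495*I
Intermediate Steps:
b(c) = 45
f = I*√431710 (f = √(45 - 431755) = √(-431710) = I*√431710 ≈ 657.05*I)
f/((-2889*(-130))) = (I*√431710)/((-2889*(-130))) = (I*√431710)/((-107*(-3510))) = (I*√431710)/375570 = (I*√431710)*(1/375570) = I*√431710/375570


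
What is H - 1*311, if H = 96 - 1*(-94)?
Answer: -121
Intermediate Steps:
H = 190 (H = 96 + 94 = 190)
H - 1*311 = 190 - 1*311 = 190 - 311 = -121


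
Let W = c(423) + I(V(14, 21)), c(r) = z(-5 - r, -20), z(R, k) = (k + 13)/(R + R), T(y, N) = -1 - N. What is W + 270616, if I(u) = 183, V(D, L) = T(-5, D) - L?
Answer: 231803951/856 ≈ 2.7080e+5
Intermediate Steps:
V(D, L) = -1 - D - L (V(D, L) = (-1 - D) - L = -1 - D - L)
z(R, k) = (13 + k)/(2*R) (z(R, k) = (13 + k)/((2*R)) = (13 + k)*(1/(2*R)) = (13 + k)/(2*R))
c(r) = -7/(2*(-5 - r)) (c(r) = (13 - 20)/(2*(-5 - r)) = (½)*(-7)/(-5 - r) = -7/(2*(-5 - r)))
W = 156655/856 (W = 7/(2*(5 + 423)) + 183 = (7/2)/428 + 183 = (7/2)*(1/428) + 183 = 7/856 + 183 = 156655/856 ≈ 183.01)
W + 270616 = 156655/856 + 270616 = 231803951/856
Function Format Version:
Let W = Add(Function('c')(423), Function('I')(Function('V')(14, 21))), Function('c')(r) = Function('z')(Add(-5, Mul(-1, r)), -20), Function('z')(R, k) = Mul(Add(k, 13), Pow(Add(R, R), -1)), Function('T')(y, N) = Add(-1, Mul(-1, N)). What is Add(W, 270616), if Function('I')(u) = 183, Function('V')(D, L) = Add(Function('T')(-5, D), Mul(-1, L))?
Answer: Rational(231803951, 856) ≈ 2.7080e+5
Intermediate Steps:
Function('V')(D, L) = Add(-1, Mul(-1, D), Mul(-1, L)) (Function('V')(D, L) = Add(Add(-1, Mul(-1, D)), Mul(-1, L)) = Add(-1, Mul(-1, D), Mul(-1, L)))
Function('z')(R, k) = Mul(Rational(1, 2), Pow(R, -1), Add(13, k)) (Function('z')(R, k) = Mul(Add(13, k), Pow(Mul(2, R), -1)) = Mul(Add(13, k), Mul(Rational(1, 2), Pow(R, -1))) = Mul(Rational(1, 2), Pow(R, -1), Add(13, k)))
Function('c')(r) = Mul(Rational(-7, 2), Pow(Add(-5, Mul(-1, r)), -1)) (Function('c')(r) = Mul(Rational(1, 2), Pow(Add(-5, Mul(-1, r)), -1), Add(13, -20)) = Mul(Rational(1, 2), Pow(Add(-5, Mul(-1, r)), -1), -7) = Mul(Rational(-7, 2), Pow(Add(-5, Mul(-1, r)), -1)))
W = Rational(156655, 856) (W = Add(Mul(Rational(7, 2), Pow(Add(5, 423), -1)), 183) = Add(Mul(Rational(7, 2), Pow(428, -1)), 183) = Add(Mul(Rational(7, 2), Rational(1, 428)), 183) = Add(Rational(7, 856), 183) = Rational(156655, 856) ≈ 183.01)
Add(W, 270616) = Add(Rational(156655, 856), 270616) = Rational(231803951, 856)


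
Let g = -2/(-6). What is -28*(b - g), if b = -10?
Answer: 868/3 ≈ 289.33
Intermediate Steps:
g = ⅓ (g = -2*(-⅙) = ⅓ ≈ 0.33333)
-28*(b - g) = -28*(-10 - 1*⅓) = -28*(-10 - ⅓) = -28*(-31/3) = 868/3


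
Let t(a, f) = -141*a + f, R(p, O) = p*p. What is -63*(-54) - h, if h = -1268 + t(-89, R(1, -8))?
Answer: -7880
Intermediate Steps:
R(p, O) = p²
t(a, f) = f - 141*a
h = 11282 (h = -1268 + (1² - 141*(-89)) = -1268 + (1 + 12549) = -1268 + 12550 = 11282)
-63*(-54) - h = -63*(-54) - 1*11282 = 3402 - 11282 = -7880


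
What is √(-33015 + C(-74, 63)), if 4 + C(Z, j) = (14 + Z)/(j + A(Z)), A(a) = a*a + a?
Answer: I*√39446128447/1093 ≈ 181.71*I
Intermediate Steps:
A(a) = a + a² (A(a) = a² + a = a + a²)
C(Z, j) = -4 + (14 + Z)/(j + Z*(1 + Z))
√(-33015 + C(-74, 63)) = √(-33015 + (14 - 74 - 4*63 - 4*(-74)*(1 - 74))/(63 - 74*(1 - 74))) = √(-33015 + (14 - 74 - 252 - 4*(-74)*(-73))/(63 - 74*(-73))) = √(-33015 + (14 - 74 - 252 - 21608)/(63 + 5402)) = √(-33015 - 21920/5465) = √(-33015 + (1/5465)*(-21920)) = √(-33015 - 4384/1093) = √(-36089779/1093) = I*√39446128447/1093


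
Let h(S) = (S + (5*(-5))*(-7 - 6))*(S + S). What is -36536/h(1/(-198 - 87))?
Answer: 370954575/23156 ≈ 16020.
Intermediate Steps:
h(S) = 2*S*(325 + S) (h(S) = (S - 25*(-13))*(2*S) = (S + 325)*(2*S) = (325 + S)*(2*S) = 2*S*(325 + S))
-36536/h(1/(-198 - 87)) = -36536*(-198 - 87)/(2*(325 + 1/(-198 - 87))) = -36536*(-285/(2*(325 + 1/(-285)))) = -36536*(-285/(2*(325 - 1/285))) = -36536/(2*(-1/285)*(92624/285)) = -36536/(-185248/81225) = -36536*(-81225/185248) = 370954575/23156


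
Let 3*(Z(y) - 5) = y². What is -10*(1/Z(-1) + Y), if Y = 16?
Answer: -1295/8 ≈ -161.88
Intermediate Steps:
Z(y) = 5 + y²/3
-10*(1/Z(-1) + Y) = -10*(1/(5 + (⅓)*(-1)²) + 16) = -10*(1/(5 + (⅓)*1) + 16) = -10*(1/(5 + ⅓) + 16) = -10*(1/(16/3) + 16) = -10*(3/16 + 16) = -10*259/16 = -1295/8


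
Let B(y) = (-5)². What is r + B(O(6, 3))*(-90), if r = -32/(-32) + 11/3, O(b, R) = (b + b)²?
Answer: -6736/3 ≈ -2245.3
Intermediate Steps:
O(b, R) = 4*b² (O(b, R) = (2*b)² = 4*b²)
B(y) = 25
r = 14/3 (r = -32*(-1/32) + 11*(⅓) = 1 + 11/3 = 14/3 ≈ 4.6667)
r + B(O(6, 3))*(-90) = 14/3 + 25*(-90) = 14/3 - 2250 = -6736/3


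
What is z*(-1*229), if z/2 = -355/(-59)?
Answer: -162590/59 ≈ -2755.8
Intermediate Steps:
z = 710/59 (z = 2*(-355/(-59)) = 2*(-355*(-1/59)) = 2*(355/59) = 710/59 ≈ 12.034)
z*(-1*229) = 710*(-1*229)/59 = (710/59)*(-229) = -162590/59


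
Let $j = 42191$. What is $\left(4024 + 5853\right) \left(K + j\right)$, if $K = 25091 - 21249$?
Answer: $454667941$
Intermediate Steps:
$K = 3842$ ($K = 25091 - 21249 = 3842$)
$\left(4024 + 5853\right) \left(K + j\right) = \left(4024 + 5853\right) \left(3842 + 42191\right) = 9877 \cdot 46033 = 454667941$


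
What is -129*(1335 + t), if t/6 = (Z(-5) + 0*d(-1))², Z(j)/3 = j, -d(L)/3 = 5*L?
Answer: -346365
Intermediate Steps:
d(L) = -15*L
Z(j) = 3*j
t = 1350 (t = 6*(3*(-5) + 0*(-15*(-1)))² = 6*(-15 + 0*15)² = 6*(-15 + 0)² = 6*(-15)² = 6*225 = 1350)
-129*(1335 + t) = -129*(1335 + 1350) = -129*2685 = -346365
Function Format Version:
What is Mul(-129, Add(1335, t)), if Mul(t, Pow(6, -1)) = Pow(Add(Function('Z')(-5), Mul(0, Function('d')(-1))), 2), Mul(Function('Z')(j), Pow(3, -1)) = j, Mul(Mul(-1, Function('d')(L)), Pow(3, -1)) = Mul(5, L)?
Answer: -346365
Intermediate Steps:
Function('d')(L) = Mul(-15, L) (Function('d')(L) = Mul(-3, Mul(5, L)) = Mul(-15, L))
Function('Z')(j) = Mul(3, j)
t = 1350 (t = Mul(6, Pow(Add(Mul(3, -5), Mul(0, Mul(-15, -1))), 2)) = Mul(6, Pow(Add(-15, Mul(0, 15)), 2)) = Mul(6, Pow(Add(-15, 0), 2)) = Mul(6, Pow(-15, 2)) = Mul(6, 225) = 1350)
Mul(-129, Add(1335, t)) = Mul(-129, Add(1335, 1350)) = Mul(-129, 2685) = -346365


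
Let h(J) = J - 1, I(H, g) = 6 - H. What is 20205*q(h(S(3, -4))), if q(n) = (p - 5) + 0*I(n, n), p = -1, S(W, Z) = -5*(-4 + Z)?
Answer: -121230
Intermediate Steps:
S(W, Z) = 20 - 5*Z
h(J) = -1 + J
q(n) = -6 (q(n) = (-1 - 5) + 0*(6 - n) = -6 + 0 = -6)
20205*q(h(S(3, -4))) = 20205*(-6) = -121230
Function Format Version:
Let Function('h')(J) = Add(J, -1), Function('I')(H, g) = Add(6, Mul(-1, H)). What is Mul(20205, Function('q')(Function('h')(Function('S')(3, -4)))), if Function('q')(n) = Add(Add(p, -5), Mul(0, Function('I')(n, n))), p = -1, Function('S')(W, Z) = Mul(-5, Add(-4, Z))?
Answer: -121230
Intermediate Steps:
Function('S')(W, Z) = Add(20, Mul(-5, Z))
Function('h')(J) = Add(-1, J)
Function('q')(n) = -6 (Function('q')(n) = Add(Add(-1, -5), Mul(0, Add(6, Mul(-1, n)))) = Add(-6, 0) = -6)
Mul(20205, Function('q')(Function('h')(Function('S')(3, -4)))) = Mul(20205, -6) = -121230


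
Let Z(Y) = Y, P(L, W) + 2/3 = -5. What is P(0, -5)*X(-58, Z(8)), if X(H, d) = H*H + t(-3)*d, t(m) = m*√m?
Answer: -57188/3 + 136*I*√3 ≈ -19063.0 + 235.56*I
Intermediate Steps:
P(L, W) = -17/3 (P(L, W) = -⅔ - 5 = -17/3)
t(m) = m^(3/2)
X(H, d) = H² - 3*I*d*√3 (X(H, d) = H*H + (-3)^(3/2)*d = H² + (-3*I*√3)*d = H² - 3*I*d*√3)
P(0, -5)*X(-58, Z(8)) = -17*((-58)² - 3*I*8*√3)/3 = -17*(3364 - 24*I*√3)/3 = -57188/3 + 136*I*√3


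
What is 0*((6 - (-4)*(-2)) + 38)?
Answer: 0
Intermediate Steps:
0*((6 - (-4)*(-2)) + 38) = 0*((6 - 1*8) + 38) = 0*((6 - 8) + 38) = 0*(-2 + 38) = 0*36 = 0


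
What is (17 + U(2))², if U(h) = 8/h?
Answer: 441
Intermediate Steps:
(17 + U(2))² = (17 + 8/2)² = (17 + 8*(½))² = (17 + 4)² = 21² = 441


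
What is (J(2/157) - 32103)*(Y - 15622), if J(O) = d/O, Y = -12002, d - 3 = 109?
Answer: 643943064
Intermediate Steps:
d = 112 (d = 3 + 109 = 112)
J(O) = 112/O
(J(2/157) - 32103)*(Y - 15622) = (112/((2/157)) - 32103)*(-12002 - 15622) = (112/((2*(1/157))) - 32103)*(-27624) = (112/(2/157) - 32103)*(-27624) = (112*(157/2) - 32103)*(-27624) = (8792 - 32103)*(-27624) = -23311*(-27624) = 643943064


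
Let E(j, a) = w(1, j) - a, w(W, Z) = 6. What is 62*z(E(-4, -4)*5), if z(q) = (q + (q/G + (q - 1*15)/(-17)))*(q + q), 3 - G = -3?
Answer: 17794000/51 ≈ 3.4890e+5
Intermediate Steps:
G = 6 (G = 3 - 1*(-3) = 3 + 3 = 6)
E(j, a) = 6 - a
z(q) = 2*q*(15/17 + 113*q/102) (z(q) = (q + (q/6 + (q - 1*15)/(-17)))*(q + q) = (q + (q*(1/6) + (q - 15)*(-1/17)))*(2*q) = (q + (q/6 + (-15 + q)*(-1/17)))*(2*q) = (q + (q/6 + (15/17 - q/17)))*(2*q) = (q + (15/17 + 11*q/102))*(2*q) = (15/17 + 113*q/102)*(2*q) = 2*q*(15/17 + 113*q/102))
62*z(E(-4, -4)*5) = 62*(((6 - 1*(-4))*5)*(90 + 113*((6 - 1*(-4))*5))/51) = 62*(((6 + 4)*5)*(90 + 113*((6 + 4)*5))/51) = 62*((10*5)*(90 + 113*(10*5))/51) = 62*((1/51)*50*(90 + 113*50)) = 62*((1/51)*50*(90 + 5650)) = 62*((1/51)*50*5740) = 62*(287000/51) = 17794000/51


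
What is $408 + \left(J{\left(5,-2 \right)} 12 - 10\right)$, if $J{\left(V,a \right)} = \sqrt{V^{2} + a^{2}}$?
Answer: $398 + 12 \sqrt{29} \approx 462.62$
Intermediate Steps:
$408 + \left(J{\left(5,-2 \right)} 12 - 10\right) = 408 - \left(10 - \sqrt{5^{2} + \left(-2\right)^{2}} \cdot 12\right) = 408 - \left(10 - \sqrt{25 + 4} \cdot 12\right) = 408 - \left(10 - \sqrt{29} \cdot 12\right) = 408 - \left(10 - 12 \sqrt{29}\right) = 398 + 12 \sqrt{29}$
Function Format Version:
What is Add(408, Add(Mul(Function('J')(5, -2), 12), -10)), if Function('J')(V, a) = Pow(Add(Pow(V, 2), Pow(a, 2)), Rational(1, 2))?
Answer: Add(398, Mul(12, Pow(29, Rational(1, 2)))) ≈ 462.62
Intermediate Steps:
Add(408, Add(Mul(Function('J')(5, -2), 12), -10)) = Add(408, Add(Mul(Pow(Add(Pow(5, 2), Pow(-2, 2)), Rational(1, 2)), 12), -10)) = Add(408, Add(Mul(Pow(Add(25, 4), Rational(1, 2)), 12), -10)) = Add(408, Add(Mul(Pow(29, Rational(1, 2)), 12), -10)) = Add(408, Add(Mul(12, Pow(29, Rational(1, 2))), -10)) = Add(408, Add(-10, Mul(12, Pow(29, Rational(1, 2))))) = Add(398, Mul(12, Pow(29, Rational(1, 2))))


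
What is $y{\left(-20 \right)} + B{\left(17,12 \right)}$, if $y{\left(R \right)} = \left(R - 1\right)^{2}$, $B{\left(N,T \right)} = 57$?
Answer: $498$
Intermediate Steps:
$y{\left(R \right)} = \left(-1 + R\right)^{2}$
$y{\left(-20 \right)} + B{\left(17,12 \right)} = \left(-1 - 20\right)^{2} + 57 = \left(-21\right)^{2} + 57 = 441 + 57 = 498$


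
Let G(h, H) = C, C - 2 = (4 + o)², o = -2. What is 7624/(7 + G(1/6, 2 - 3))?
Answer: 7624/13 ≈ 586.46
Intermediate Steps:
C = 6 (C = 2 + (4 - 2)² = 2 + 2² = 2 + 4 = 6)
G(h, H) = 6
7624/(7 + G(1/6, 2 - 3)) = 7624/(7 + 6) = 7624/13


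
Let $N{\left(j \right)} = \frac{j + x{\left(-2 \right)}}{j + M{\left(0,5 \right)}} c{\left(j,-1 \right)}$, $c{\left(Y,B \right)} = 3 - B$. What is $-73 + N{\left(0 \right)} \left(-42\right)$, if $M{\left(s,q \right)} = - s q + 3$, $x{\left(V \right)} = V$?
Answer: $39$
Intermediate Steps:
$M{\left(s,q \right)} = 3 - q s$ ($M{\left(s,q \right)} = - q s + 3 = 3 - q s$)
$N{\left(j \right)} = \frac{4 \left(-2 + j\right)}{3 + j}$ ($N{\left(j \right)} = \frac{j - 2}{j + \left(3 - 5 \cdot 0\right)} \left(3 - -1\right) = \frac{-2 + j}{j + \left(3 + 0\right)} \left(3 + 1\right) = \frac{-2 + j}{j + 3} \cdot 4 = \frac{-2 + j}{3 + j} 4 = \frac{4 \left(-2 + j\right)}{3 + j}$)
$-73 + N{\left(0 \right)} \left(-42\right) = -73 + \frac{4 \left(-2 + 0\right)}{3 + 0} \left(-42\right) = -73 + 4 \cdot \frac{1}{3} \left(-2\right) \left(-42\right) = -73 - -112 = -73 + 112 = 39$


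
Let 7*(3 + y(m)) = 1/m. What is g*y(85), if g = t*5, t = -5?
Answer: 8920/119 ≈ 74.958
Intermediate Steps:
g = -25 (g = -5*5 = -25)
y(m) = -3 + 1/(7*m)
g*y(85) = -25*(-3 + (⅐)/85) = -25*(-3 + (⅐)*(1/85)) = -25*(-3 + 1/595) = -25*(-1784/595) = 8920/119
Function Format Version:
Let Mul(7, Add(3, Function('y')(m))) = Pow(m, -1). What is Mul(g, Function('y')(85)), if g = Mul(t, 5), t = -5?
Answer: Rational(8920, 119) ≈ 74.958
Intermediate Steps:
g = -25 (g = Mul(-5, 5) = -25)
Function('y')(m) = Add(-3, Mul(Rational(1, 7), Pow(m, -1)))
Mul(g, Function('y')(85)) = Mul(-25, Add(-3, Mul(Rational(1, 7), Pow(85, -1)))) = Mul(-25, Add(-3, Mul(Rational(1, 7), Rational(1, 85)))) = Mul(-25, Add(-3, Rational(1, 595))) = Mul(-25, Rational(-1784, 595)) = Rational(8920, 119)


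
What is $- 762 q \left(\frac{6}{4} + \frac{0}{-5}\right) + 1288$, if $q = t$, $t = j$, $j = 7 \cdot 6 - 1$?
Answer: $-45575$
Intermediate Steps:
$j = 41$ ($j = 42 - 1 = 41$)
$t = 41$
$q = 41$
$- 762 q \left(\frac{6}{4} + \frac{0}{-5}\right) + 1288 = - 762 \cdot 41 \left(\frac{6}{4} + \frac{0}{-5}\right) + 1288 = - 762 \cdot 41 \left(6 \cdot \frac{1}{4} + 0 \left(- \frac{1}{5}\right)\right) + 1288 = - 762 \cdot 41 \left(\frac{3}{2} + 0\right) + 1288 = - 762 \cdot 41 \cdot \frac{3}{2} + 1288 = \left(-762\right) \frac{123}{2} + 1288 = -46863 + 1288 = -45575$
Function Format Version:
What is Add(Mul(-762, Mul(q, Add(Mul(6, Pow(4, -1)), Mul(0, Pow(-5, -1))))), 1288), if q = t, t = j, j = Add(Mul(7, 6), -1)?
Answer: -45575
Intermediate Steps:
j = 41 (j = Add(42, -1) = 41)
t = 41
q = 41
Add(Mul(-762, Mul(q, Add(Mul(6, Pow(4, -1)), Mul(0, Pow(-5, -1))))), 1288) = Add(Mul(-762, Mul(41, Add(Mul(6, Pow(4, -1)), Mul(0, Pow(-5, -1))))), 1288) = Add(Mul(-762, Mul(41, Add(Mul(6, Rational(1, 4)), Mul(0, Rational(-1, 5))))), 1288) = Add(Mul(-762, Mul(41, Add(Rational(3, 2), 0))), 1288) = Add(Mul(-762, Mul(41, Rational(3, 2))), 1288) = Add(Mul(-762, Rational(123, 2)), 1288) = Add(-46863, 1288) = -45575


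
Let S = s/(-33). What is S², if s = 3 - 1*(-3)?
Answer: 4/121 ≈ 0.033058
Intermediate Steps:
s = 6 (s = 3 + 3 = 6)
S = -2/11 (S = 6/(-33) = 6*(-1/33) = -2/11 ≈ -0.18182)
S² = (-2/11)² = 4/121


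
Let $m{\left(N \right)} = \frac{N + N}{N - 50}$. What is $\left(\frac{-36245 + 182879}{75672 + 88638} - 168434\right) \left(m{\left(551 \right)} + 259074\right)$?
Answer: $- \frac{598694750685001576}{13719885} \approx -4.3637 \cdot 10^{10}$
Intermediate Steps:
$m{\left(N \right)} = \frac{2 N}{-50 + N}$
$\left(\frac{-36245 + 182879}{75672 + 88638} - 168434\right) \left(m{\left(551 \right)} + 259074\right) = \left(\frac{-36245 + 182879}{75672 + 88638} - 168434\right) \left(2 \cdot 551 \frac{1}{-50 + 551} + 259074\right) = \left(\frac{146634}{164310} - 168434\right) \left(2 \cdot 551 \cdot \frac{1}{501} + 259074\right) = \left(146634 \cdot \frac{1}{164310} - 168434\right) \left(2 \cdot 551 \cdot \frac{1}{501} + 259074\right) = \left(\frac{24439}{27385} - 168434\right) \left(\frac{1102}{501} + 259074\right) = \left(- \frac{4612540651}{27385}\right) \frac{129797176}{501} = - \frac{598694750685001576}{13719885}$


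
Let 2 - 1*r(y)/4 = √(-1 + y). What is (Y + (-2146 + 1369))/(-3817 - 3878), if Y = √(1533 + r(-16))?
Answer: 259/2565 - √(1541 - 4*I*√17)/7695 ≈ 0.095873 + 2.7298e-5*I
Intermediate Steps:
r(y) = 8 - 4*√(-1 + y)
Y = √(1541 - 4*I*√17) (Y = √(1533 + (8 - 4*√(-1 - 16))) = √(1533 + (8 - 4*I*√17)) = √(1541 - 4*I*√17) ≈ 39.256 - 0.2101*I)
(Y + (-2146 + 1369))/(-3817 - 3878) = (√(1541 - 4*I*√17) + (-2146 + 1369))/(-3817 - 3878) = (√(1541 - 4*I*√17) - 777)/(-7695) = (-777 + √(1541 - 4*I*√17))*(-1/7695) = 259/2565 - √(1541 - 4*I*√17)/7695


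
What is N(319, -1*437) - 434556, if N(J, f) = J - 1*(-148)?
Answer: -434089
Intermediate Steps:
N(J, f) = 148 + J (N(J, f) = J + 148 = 148 + J)
N(319, -1*437) - 434556 = (148 + 319) - 434556 = 467 - 434556 = -434089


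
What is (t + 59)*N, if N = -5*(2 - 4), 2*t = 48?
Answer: 830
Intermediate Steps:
t = 24 (t = (1/2)*48 = 24)
N = 10 (N = -5*(-2) = 10)
(t + 59)*N = (24 + 59)*10 = 83*10 = 830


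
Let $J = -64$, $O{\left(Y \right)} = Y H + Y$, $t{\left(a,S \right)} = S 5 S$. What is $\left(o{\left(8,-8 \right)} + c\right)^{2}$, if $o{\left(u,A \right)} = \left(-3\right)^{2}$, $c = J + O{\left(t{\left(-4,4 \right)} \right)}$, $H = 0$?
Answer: $625$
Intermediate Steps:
$t{\left(a,S \right)} = 5 S^{2}$ ($t{\left(a,S \right)} = 5 S S = 5 S^{2}$)
$O{\left(Y \right)} = Y$ ($O{\left(Y \right)} = Y 0 + Y = 0 + Y = Y$)
$c = 16$ ($c = -64 + 5 \cdot 4^{2} = -64 + 5 \cdot 16 = -64 + 80 = 16$)
$o{\left(u,A \right)} = 9$
$\left(o{\left(8,-8 \right)} + c\right)^{2} = \left(9 + 16\right)^{2} = 25^{2} = 625$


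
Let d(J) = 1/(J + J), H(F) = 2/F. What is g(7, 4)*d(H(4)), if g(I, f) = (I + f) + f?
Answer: 15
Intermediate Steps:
g(I, f) = I + 2*f
d(J) = 1/(2*J)
g(7, 4)*d(H(4)) = (7 + 2*4)*(1/(2*((2/4)))) = (7 + 8)*(1/(2*((2*(¼))))) = 15*(1/(2*(½))) = 15*((½)*2) = 15*1 = 15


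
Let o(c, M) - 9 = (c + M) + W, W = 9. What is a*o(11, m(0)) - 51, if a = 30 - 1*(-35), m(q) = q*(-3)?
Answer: 1834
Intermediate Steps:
m(q) = -3*q
a = 65 (a = 30 + 35 = 65)
o(c, M) = 18 + M + c (o(c, M) = 9 + ((c + M) + 9) = 9 + ((M + c) + 9) = 9 + (9 + M + c) = 18 + M + c)
a*o(11, m(0)) - 51 = 65*(18 - 3*0 + 11) - 51 = 65*(18 + 0 + 11) - 51 = 65*29 - 51 = 1885 - 51 = 1834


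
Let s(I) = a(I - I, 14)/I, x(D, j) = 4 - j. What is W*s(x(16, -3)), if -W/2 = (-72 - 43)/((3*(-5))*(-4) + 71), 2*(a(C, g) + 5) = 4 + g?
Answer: 920/917 ≈ 1.0033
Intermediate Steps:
a(C, g) = -3 + g/2 (a(C, g) = -5 + (4 + g)/2 = -5 + (2 + g/2) = -3 + g/2)
W = 230/131 (W = -2*(-72 - 43)/((3*(-5))*(-4) + 71) = -(-230)/(-15*(-4) + 71) = -(-230)/(60 + 71) = -(-230)/131 = -2*(-115/131) = 230/131 ≈ 1.7557)
s(I) = 4/I (s(I) = (-3 + (½)*14)/I = (-3 + 7)/I = 4/I)
W*s(x(16, -3)) = 230*(4/(4 - 1*(-3)))/131 = 230*(4/(4 + 3))/131 = 230*(4/7)/131 = 230*(4*(⅐))/131 = (230/131)*(4/7) = 920/917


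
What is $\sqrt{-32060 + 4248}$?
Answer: $2 i \sqrt{6953} \approx 166.77 i$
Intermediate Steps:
$\sqrt{-32060 + 4248} = \sqrt{-27812} = 2 i \sqrt{6953}$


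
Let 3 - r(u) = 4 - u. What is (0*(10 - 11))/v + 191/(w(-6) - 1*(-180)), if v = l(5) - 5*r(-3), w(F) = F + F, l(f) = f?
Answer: 191/168 ≈ 1.1369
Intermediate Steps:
w(F) = 2*F
r(u) = -1 + u (r(u) = 3 - (4 - u) = 3 + (-4 + u) = -1 + u)
v = 25 (v = 5 - 5*(-1 - 3) = 5 - 5*(-4) = 5 + 20 = 25)
(0*(10 - 11))/v + 191/(w(-6) - 1*(-180)) = (0*(10 - 11))/25 + 191/(2*(-6) - 1*(-180)) = (0*(-1))*(1/25) + 191/(-12 + 180) = 0*(1/25) + 191/168 = 0 + 191*(1/168) = 0 + 191/168 = 191/168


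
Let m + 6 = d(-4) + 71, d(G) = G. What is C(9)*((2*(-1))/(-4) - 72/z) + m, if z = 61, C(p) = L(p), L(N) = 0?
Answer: 61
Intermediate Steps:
C(p) = 0
m = 61 (m = -6 + (-4 + 71) = -6 + 67 = 61)
C(9)*((2*(-1))/(-4) - 72/z) + m = 0*((2*(-1))/(-4) - 72/61) + 61 = 0*(-2*(-1/4) - 72*1/61) + 61 = 0*(1/2 - 72/61) + 61 = 0*(-83/122) + 61 = 0 + 61 = 61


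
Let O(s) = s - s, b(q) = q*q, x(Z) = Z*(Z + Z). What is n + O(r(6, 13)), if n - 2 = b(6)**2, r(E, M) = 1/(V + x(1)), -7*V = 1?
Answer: 1298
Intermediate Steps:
V = -1/7 (V = -1/7*1 = -1/7 ≈ -0.14286)
x(Z) = 2*Z**2 (x(Z) = Z*(2*Z) = 2*Z**2)
b(q) = q**2
r(E, M) = 7/13 (r(E, M) = 1/(-1/7 + 2*1**2) = 1/(-1/7 + 2*1) = 1/(-1/7 + 2) = 1/(13/7) = 7/13)
O(s) = 0
n = 1298 (n = 2 + (6**2)**2 = 2 + 36**2 = 2 + 1296 = 1298)
n + O(r(6, 13)) = 1298 + 0 = 1298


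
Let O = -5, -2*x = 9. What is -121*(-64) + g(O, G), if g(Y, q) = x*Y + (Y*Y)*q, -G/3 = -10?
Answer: 17033/2 ≈ 8516.5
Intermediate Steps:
G = 30 (G = -3*(-10) = 30)
x = -9/2 (x = -½*9 = -9/2 ≈ -4.5000)
g(Y, q) = -9*Y/2 + q*Y² (g(Y, q) = -9*Y/2 + (Y*Y)*q = -9*Y/2 + Y²*q = -9*Y/2 + q*Y²)
-121*(-64) + g(O, G) = -121*(-64) + (½)*(-5)*(-9 + 2*(-5)*30) = 7744 + (½)*(-5)*(-9 - 300) = 7744 + (½)*(-5)*(-309) = 7744 + 1545/2 = 17033/2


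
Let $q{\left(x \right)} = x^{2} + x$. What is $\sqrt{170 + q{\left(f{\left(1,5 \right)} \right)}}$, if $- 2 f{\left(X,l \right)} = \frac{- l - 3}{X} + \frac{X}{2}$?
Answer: $\frac{\sqrt{3005}}{4} \approx 13.704$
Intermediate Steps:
$f{\left(X,l \right)} = - \frac{X}{4} - \frac{-3 - l}{2 X}$ ($f{\left(X,l \right)} = - \frac{\frac{- l - 3}{X} + \frac{X}{2}}{2} = - \frac{\frac{-3 - l}{X} + X \frac{1}{2}}{2} = - \frac{\frac{-3 - l}{X} + \frac{X}{2}}{2} = - \frac{\frac{X}{2} + \frac{-3 - l}{X}}{2} = - \frac{X}{4} - \frac{-3 - l}{2 X}$)
$q{\left(x \right)} = x + x^{2}$
$\sqrt{170 + q{\left(f{\left(1,5 \right)} \right)}} = \sqrt{170 + \frac{6 - 1^{2} + 2 \cdot 5}{4 \cdot 1} \left(1 + \frac{6 - 1^{2} + 2 \cdot 5}{4 \cdot 1}\right)} = \sqrt{170 + \frac{1}{4} \cdot 1 \left(6 - 1 + 10\right) \left(1 + \frac{1}{4} \cdot 1 \left(6 - 1 + 10\right)\right)} = \sqrt{170 + \frac{1}{4} \cdot 1 \cdot 15 \left(1 + \frac{1}{4} \cdot 1 \cdot 15\right)} = \sqrt{170 + \frac{15 \left(1 + \frac{15}{4}\right)}{4}} = \sqrt{170 + \frac{15}{4} \cdot \frac{19}{4}} = \sqrt{170 + \frac{285}{16}} = \sqrt{\frac{3005}{16}} = \frac{\sqrt{3005}}{4}$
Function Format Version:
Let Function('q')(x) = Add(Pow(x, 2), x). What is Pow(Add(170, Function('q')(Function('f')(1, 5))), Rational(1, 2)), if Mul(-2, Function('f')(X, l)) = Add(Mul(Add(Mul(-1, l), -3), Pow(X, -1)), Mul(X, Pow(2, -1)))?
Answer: Mul(Rational(1, 4), Pow(3005, Rational(1, 2))) ≈ 13.704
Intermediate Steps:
Function('f')(X, l) = Add(Mul(Rational(-1, 4), X), Mul(Rational(-1, 2), Pow(X, -1), Add(-3, Mul(-1, l)))) (Function('f')(X, l) = Mul(Rational(-1, 2), Add(Mul(Add(Mul(-1, l), -3), Pow(X, -1)), Mul(X, Pow(2, -1)))) = Mul(Rational(-1, 2), Add(Mul(Add(-3, Mul(-1, l)), Pow(X, -1)), Mul(X, Rational(1, 2)))) = Mul(Rational(-1, 2), Add(Mul(Pow(X, -1), Add(-3, Mul(-1, l))), Mul(Rational(1, 2), X))) = Mul(Rational(-1, 2), Add(Mul(Rational(1, 2), X), Mul(Pow(X, -1), Add(-3, Mul(-1, l))))) = Add(Mul(Rational(-1, 4), X), Mul(Rational(-1, 2), Pow(X, -1), Add(-3, Mul(-1, l)))))
Function('q')(x) = Add(x, Pow(x, 2))
Pow(Add(170, Function('q')(Function('f')(1, 5))), Rational(1, 2)) = Pow(Add(170, Mul(Mul(Rational(1, 4), Pow(1, -1), Add(6, Mul(-1, Pow(1, 2)), Mul(2, 5))), Add(1, Mul(Rational(1, 4), Pow(1, -1), Add(6, Mul(-1, Pow(1, 2)), Mul(2, 5)))))), Rational(1, 2)) = Pow(Add(170, Mul(Mul(Rational(1, 4), 1, Add(6, Mul(-1, 1), 10)), Add(1, Mul(Rational(1, 4), 1, Add(6, Mul(-1, 1), 10))))), Rational(1, 2)) = Pow(Add(170, Mul(Mul(Rational(1, 4), 1, Add(6, -1, 10)), Add(1, Mul(Rational(1, 4), 1, Add(6, -1, 10))))), Rational(1, 2)) = Pow(Add(170, Mul(Mul(Rational(1, 4), 1, 15), Add(1, Mul(Rational(1, 4), 1, 15)))), Rational(1, 2)) = Pow(Add(170, Mul(Rational(15, 4), Add(1, Rational(15, 4)))), Rational(1, 2)) = Pow(Add(170, Mul(Rational(15, 4), Rational(19, 4))), Rational(1, 2)) = Pow(Add(170, Rational(285, 16)), Rational(1, 2)) = Pow(Rational(3005, 16), Rational(1, 2)) = Mul(Rational(1, 4), Pow(3005, Rational(1, 2)))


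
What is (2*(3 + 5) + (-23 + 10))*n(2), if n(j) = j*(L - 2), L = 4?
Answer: 12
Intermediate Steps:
n(j) = 2*j (n(j) = j*(4 - 2) = j*2 = 2*j)
(2*(3 + 5) + (-23 + 10))*n(2) = (2*(3 + 5) + (-23 + 10))*(2*2) = (2*8 - 13)*4 = (16 - 13)*4 = 3*4 = 12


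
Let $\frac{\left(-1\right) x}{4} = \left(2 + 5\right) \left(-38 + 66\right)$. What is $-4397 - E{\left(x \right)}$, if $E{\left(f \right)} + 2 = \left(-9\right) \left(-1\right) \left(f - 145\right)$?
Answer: $3966$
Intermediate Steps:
$x = -784$ ($x = - 4 \left(2 + 5\right) \left(-38 + 66\right) = - 4 \cdot 7 \cdot 28 = \left(-4\right) 196 = -784$)
$E{\left(f \right)} = -1307 + 9 f$ ($E{\left(f \right)} = -2 + \left(-9\right) \left(-1\right) \left(f - 145\right) = -2 + 9 \left(-145 + f\right) = -2 + \left(-1305 + 9 f\right) = -1307 + 9 f$)
$-4397 - E{\left(x \right)} = -4397 - \left(-1307 + 9 \left(-784\right)\right) = -4397 - \left(-1307 - 7056\right) = -4397 - -8363 = -4397 + 8363 = 3966$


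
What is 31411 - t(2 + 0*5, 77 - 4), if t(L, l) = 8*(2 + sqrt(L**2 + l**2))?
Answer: 31395 - 8*sqrt(5333) ≈ 30811.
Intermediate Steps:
t(L, l) = 16 + 8*sqrt(L**2 + l**2)
31411 - t(2 + 0*5, 77 - 4) = 31411 - (16 + 8*sqrt((2 + 0*5)**2 + (77 - 4)**2)) = 31411 - (16 + 8*sqrt((2 + 0)**2 + 73**2)) = 31411 - (16 + 8*sqrt(2**2 + 5329)) = 31411 - (16 + 8*sqrt(4 + 5329)) = 31411 - (16 + 8*sqrt(5333)) = 31411 + (-16 - 8*sqrt(5333)) = 31395 - 8*sqrt(5333)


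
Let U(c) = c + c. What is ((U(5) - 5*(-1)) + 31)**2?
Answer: 2116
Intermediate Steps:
U(c) = 2*c
((U(5) - 5*(-1)) + 31)**2 = ((2*5 - 5*(-1)) + 31)**2 = ((10 + 5) + 31)**2 = (15 + 31)**2 = 46**2 = 2116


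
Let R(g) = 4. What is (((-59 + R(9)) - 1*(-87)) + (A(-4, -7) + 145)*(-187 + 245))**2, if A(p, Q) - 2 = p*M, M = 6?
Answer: 51351556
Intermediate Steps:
A(p, Q) = 2 + 6*p (A(p, Q) = 2 + p*6 = 2 + 6*p)
(((-59 + R(9)) - 1*(-87)) + (A(-4, -7) + 145)*(-187 + 245))**2 = (((-59 + 4) - 1*(-87)) + ((2 + 6*(-4)) + 145)*(-187 + 245))**2 = ((-55 + 87) + ((2 - 24) + 145)*58)**2 = (32 + (-22 + 145)*58)**2 = (32 + 123*58)**2 = (32 + 7134)**2 = 7166**2 = 51351556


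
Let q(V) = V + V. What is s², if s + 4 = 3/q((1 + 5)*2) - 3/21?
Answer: 50625/3136 ≈ 16.143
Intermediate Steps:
q(V) = 2*V
s = -225/56 (s = -4 + (3/((2*((1 + 5)*2))) - 3/21) = -4 + (3/((2*(6*2))) - 3*1/21) = -4 + (3/((2*12)) - ⅐) = -4 + (3/24 - ⅐) = -4 + (3*(1/24) - ⅐) = -4 + (⅛ - ⅐) = -4 - 1/56 = -225/56 ≈ -4.0179)
s² = (-225/56)² = 50625/3136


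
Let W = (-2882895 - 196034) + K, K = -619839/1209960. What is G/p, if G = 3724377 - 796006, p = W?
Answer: -393690197240/413931283631 ≈ -0.95110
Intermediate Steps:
K = -68871/134440 (K = -619839*1/1209960 = -68871/134440 ≈ -0.51228)
W = -413931283631/134440 (W = (-2882895 - 196034) - 68871/134440 = -3078929 - 68871/134440 = -413931283631/134440 ≈ -3.0789e+6)
p = -413931283631/134440 ≈ -3.0789e+6
G = 2928371
G/p = 2928371/(-413931283631/134440) = 2928371*(-134440/413931283631) = -393690197240/413931283631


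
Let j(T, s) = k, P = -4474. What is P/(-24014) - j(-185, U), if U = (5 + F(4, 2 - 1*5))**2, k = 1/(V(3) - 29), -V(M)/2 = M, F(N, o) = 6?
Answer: 90302/420245 ≈ 0.21488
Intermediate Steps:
V(M) = -2*M
k = -1/35 (k = 1/(-2*3 - 29) = 1/(-6 - 29) = 1/(-35) = -1/35 ≈ -0.028571)
U = 121 (U = (5 + 6)**2 = 11**2 = 121)
j(T, s) = -1/35
P/(-24014) - j(-185, U) = -4474/(-24014) - 1*(-1/35) = -4474*(-1/24014) + 1/35 = 2237/12007 + 1/35 = 90302/420245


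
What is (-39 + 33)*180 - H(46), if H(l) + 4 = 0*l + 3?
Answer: -1079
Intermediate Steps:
H(l) = -1 (H(l) = -4 + (0*l + 3) = -4 + (0 + 3) = -4 + 3 = -1)
(-39 + 33)*180 - H(46) = (-39 + 33)*180 - 1*(-1) = -6*180 + 1 = -1080 + 1 = -1079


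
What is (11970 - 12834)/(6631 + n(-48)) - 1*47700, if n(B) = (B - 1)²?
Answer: -53853408/1129 ≈ -47700.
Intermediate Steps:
n(B) = (-1 + B)²
(11970 - 12834)/(6631 + n(-48)) - 1*47700 = (11970 - 12834)/(6631 + (-1 - 48)²) - 1*47700 = -864/(6631 + (-49)²) - 47700 = -864/(6631 + 2401) - 47700 = -864/9032 - 47700 = -864*1/9032 - 47700 = -108/1129 - 47700 = -53853408/1129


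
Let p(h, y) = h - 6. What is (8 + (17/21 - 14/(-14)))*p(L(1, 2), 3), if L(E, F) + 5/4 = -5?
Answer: -721/6 ≈ -120.17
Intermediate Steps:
L(E, F) = -25/4 (L(E, F) = -5/4 - 5 = -25/4)
p(h, y) = -6 + h
(8 + (17/21 - 14/(-14)))*p(L(1, 2), 3) = (8 + (17/21 - 14/(-14)))*(-6 - 25/4) = (8 + (17*(1/21) - 14*(-1/14)))*(-49/4) = (8 + (17/21 + 1))*(-49/4) = (8 + 38/21)*(-49/4) = (206/21)*(-49/4) = -721/6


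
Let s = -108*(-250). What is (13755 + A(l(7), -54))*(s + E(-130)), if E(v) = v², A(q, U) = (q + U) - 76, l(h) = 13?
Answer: 598708200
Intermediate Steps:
s = 27000
A(q, U) = -76 + U + q (A(q, U) = (U + q) - 76 = -76 + U + q)
(13755 + A(l(7), -54))*(s + E(-130)) = (13755 + (-76 - 54 + 13))*(27000 + (-130)²) = (13755 - 117)*(27000 + 16900) = 13638*43900 = 598708200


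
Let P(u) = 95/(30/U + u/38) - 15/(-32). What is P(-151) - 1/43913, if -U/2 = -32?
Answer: -79761665307/2994515296 ≈ -26.636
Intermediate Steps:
U = 64 (U = -2*(-32) = 64)
P(u) = 15/32 + 95/(15/32 + u/38) (P(u) = 95/(30/64 + u/38) - 15/(-32) = 95/(30*(1/64) + u*(1/38)) - 15*(-1/32) = 95/(15/32 + u/38) + 15/32 = 15/32 + 95/(15/32 + u/38))
P(-151) - 1/43913 = 5*(370519 + 48*(-151))/(32*(285 + 16*(-151))) - 1/43913 = 5*(370519 - 7248)/(32*(285 - 2416)) - 1*1/43913 = (5/32)*363271/(-2131) - 1/43913 = (5/32)*(-1/2131)*363271 - 1/43913 = -1816355/68192 - 1/43913 = -79761665307/2994515296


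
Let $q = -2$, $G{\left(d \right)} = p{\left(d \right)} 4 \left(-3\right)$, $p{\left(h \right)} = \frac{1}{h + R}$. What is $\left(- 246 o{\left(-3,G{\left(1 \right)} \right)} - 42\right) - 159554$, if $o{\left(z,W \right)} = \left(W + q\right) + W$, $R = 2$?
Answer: $-157136$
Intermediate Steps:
$p{\left(h \right)} = \frac{1}{2 + h}$ ($p{\left(h \right)} = \frac{1}{h + 2} = \frac{1}{2 + h}$)
$G{\left(d \right)} = - \frac{12}{2 + d}$ ($G{\left(d \right)} = \frac{1}{2 + d} 4 \left(-3\right) = \frac{4}{2 + d} \left(-3\right) = - \frac{12}{2 + d}$)
$o{\left(z,W \right)} = -2 + 2 W$ ($o{\left(z,W \right)} = \left(W - 2\right) + W = \left(-2 + W\right) + W = -2 + 2 W$)
$\left(- 246 o{\left(-3,G{\left(1 \right)} \right)} - 42\right) - 159554 = \left(- 246 \left(-2 + 2 \left(- \frac{12}{2 + 1}\right)\right) - 42\right) - 159554 = \left(- 246 \left(-2 + 2 \left(- \frac{12}{3}\right)\right) - 42\right) - 159554 = \left(- 246 \left(-2 + 2 \left(\left(-12\right) \frac{1}{3}\right)\right) - 42\right) - 159554 = \left(- 246 \left(-2 + 2 \left(-4\right)\right) - 42\right) - 159554 = \left(- 246 \left(-2 - 8\right) - 42\right) - 159554 = \left(\left(-246\right) \left(-10\right) - 42\right) - 159554 = \left(2460 - 42\right) - 159554 = 2418 - 159554 = -157136$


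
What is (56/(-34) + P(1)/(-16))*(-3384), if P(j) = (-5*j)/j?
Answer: 153549/34 ≈ 4516.1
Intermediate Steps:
P(j) = -5
(56/(-34) + P(1)/(-16))*(-3384) = (56/(-34) - 5/(-16))*(-3384) = (56*(-1/34) - 5*(-1/16))*(-3384) = (-28/17 + 5/16)*(-3384) = -363/272*(-3384) = 153549/34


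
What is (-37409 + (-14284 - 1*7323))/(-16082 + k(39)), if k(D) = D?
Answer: 59016/16043 ≈ 3.6786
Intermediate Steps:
(-37409 + (-14284 - 1*7323))/(-16082 + k(39)) = (-37409 + (-14284 - 1*7323))/(-16082 + 39) = (-37409 + (-14284 - 7323))/(-16043) = (-37409 - 21607)*(-1/16043) = -59016*(-1/16043) = 59016/16043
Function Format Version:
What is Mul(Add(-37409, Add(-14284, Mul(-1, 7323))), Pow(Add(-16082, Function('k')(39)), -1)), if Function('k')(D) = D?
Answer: Rational(59016, 16043) ≈ 3.6786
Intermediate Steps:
Mul(Add(-37409, Add(-14284, Mul(-1, 7323))), Pow(Add(-16082, Function('k')(39)), -1)) = Mul(Add(-37409, Add(-14284, Mul(-1, 7323))), Pow(Add(-16082, 39), -1)) = Mul(Add(-37409, Add(-14284, -7323)), Pow(-16043, -1)) = Mul(Add(-37409, -21607), Rational(-1, 16043)) = Mul(-59016, Rational(-1, 16043)) = Rational(59016, 16043)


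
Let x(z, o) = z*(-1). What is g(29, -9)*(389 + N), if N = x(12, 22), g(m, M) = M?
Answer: -3393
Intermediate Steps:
x(z, o) = -z
N = -12 (N = -1*12 = -12)
g(29, -9)*(389 + N) = -9*(389 - 12) = -9*377 = -3393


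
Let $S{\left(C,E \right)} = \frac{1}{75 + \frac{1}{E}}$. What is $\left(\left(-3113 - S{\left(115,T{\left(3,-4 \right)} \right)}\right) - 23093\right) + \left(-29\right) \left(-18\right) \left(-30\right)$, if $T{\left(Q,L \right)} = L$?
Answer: $- \frac{12517938}{299} \approx -41866.0$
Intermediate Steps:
$\left(\left(-3113 - S{\left(115,T{\left(3,-4 \right)} \right)}\right) - 23093\right) + \left(-29\right) \left(-18\right) \left(-30\right) = \left(\left(-3113 - - \frac{4}{1 + 75 \left(-4\right)}\right) - 23093\right) + \left(-29\right) \left(-18\right) \left(-30\right) = \left(\left(-3113 - - \frac{4}{1 - 300}\right) - 23093\right) + 522 \left(-30\right) = \left(\left(-3113 - - \frac{4}{-299}\right) - 23093\right) - 15660 = \left(\left(-3113 - \left(-4\right) \left(- \frac{1}{299}\right)\right) - 23093\right) - 15660 = \left(\left(-3113 - \frac{4}{299}\right) - 23093\right) - 15660 = \left(- \frac{930791}{299} - 23093\right) - 15660 = - \frac{7835598}{299} - 15660 = - \frac{12517938}{299}$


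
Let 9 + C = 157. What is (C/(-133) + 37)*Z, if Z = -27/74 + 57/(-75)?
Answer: -268449/6650 ≈ -40.368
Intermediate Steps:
C = 148 (C = -9 + 157 = 148)
Z = -2081/1850 (Z = -27*1/74 + 57*(-1/75) = -27/74 - 19/25 = -2081/1850 ≈ -1.1249)
(C/(-133) + 37)*Z = (148/(-133) + 37)*(-2081/1850) = (148*(-1/133) + 37)*(-2081/1850) = (-148/133 + 37)*(-2081/1850) = (4773/133)*(-2081/1850) = -268449/6650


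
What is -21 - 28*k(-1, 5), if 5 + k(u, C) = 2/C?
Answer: 539/5 ≈ 107.80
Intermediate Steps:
k(u, C) = -5 + 2/C
-21 - 28*k(-1, 5) = -21 - 28*(-5 + 2/5) = -21 - 28*(-23/5) = -21 + 644/5 = 539/5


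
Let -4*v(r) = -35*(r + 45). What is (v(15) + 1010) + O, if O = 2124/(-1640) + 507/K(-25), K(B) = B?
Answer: 3102521/2050 ≈ 1513.4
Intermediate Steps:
v(r) = 1575/4 + 35*r/4 (v(r) = -(-35)*(r + 45)/4 = -(-35)*(45 + r)/4 = -(-1575 - 35*r)/4 = 1575/4 + 35*r/4)
O = -44229/2050 (O = 2124/(-1640) + 507/(-25) = 2124*(-1/1640) + 507*(-1/25) = -531/410 - 507/25 = -44229/2050 ≈ -21.575)
(v(15) + 1010) + O = ((1575/4 + (35/4)*15) + 1010) - 44229/2050 = ((1575/4 + 525/4) + 1010) - 44229/2050 = (525 + 1010) - 44229/2050 = 1535 - 44229/2050 = 3102521/2050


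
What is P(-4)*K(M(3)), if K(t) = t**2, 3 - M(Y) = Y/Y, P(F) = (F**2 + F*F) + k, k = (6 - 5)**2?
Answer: 132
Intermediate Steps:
k = 1 (k = 1**2 = 1)
P(F) = 1 + 2*F**2 (P(F) = (F**2 + F*F) + 1 = (F**2 + F**2) + 1 = 2*F**2 + 1 = 1 + 2*F**2)
M(Y) = 2 (M(Y) = 3 - Y/Y = 3 - 1*1 = 3 - 1 = 2)
P(-4)*K(M(3)) = (1 + 2*(-4)**2)*2**2 = (1 + 2*16)*4 = (1 + 32)*4 = 33*4 = 132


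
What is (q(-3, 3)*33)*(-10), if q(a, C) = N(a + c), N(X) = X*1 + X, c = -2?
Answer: 3300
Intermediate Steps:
N(X) = 2*X (N(X) = X + X = 2*X)
q(a, C) = -4 + 2*a (q(a, C) = 2*(a - 2) = 2*(-2 + a) = -4 + 2*a)
(q(-3, 3)*33)*(-10) = ((-4 + 2*(-3))*33)*(-10) = ((-4 - 6)*33)*(-10) = -10*33*(-10) = -330*(-10) = 3300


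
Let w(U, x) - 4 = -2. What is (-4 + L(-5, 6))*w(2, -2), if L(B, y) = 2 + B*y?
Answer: -64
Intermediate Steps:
w(U, x) = 2 (w(U, x) = 4 - 2 = 2)
(-4 + L(-5, 6))*w(2, -2) = (-4 + (2 - 5*6))*2 = (-4 + (2 - 30))*2 = (-4 - 28)*2 = -32*2 = -64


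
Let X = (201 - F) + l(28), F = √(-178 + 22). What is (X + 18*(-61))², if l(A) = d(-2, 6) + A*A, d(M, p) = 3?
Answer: 11944 + 440*I*√39 ≈ 11944.0 + 2747.8*I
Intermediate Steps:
F = 2*I*√39 (F = √(-156) = 2*I*√39 ≈ 12.49*I)
l(A) = 3 + A² (l(A) = 3 + A*A = 3 + A²)
X = 988 - 2*I*√39 (X = (201 - 2*I*√39) + (3 + 28²) = (201 - 2*I*√39) + (3 + 784) = (201 - 2*I*√39) + 787 = 988 - 2*I*√39 ≈ 988.0 - 12.49*I)
(X + 18*(-61))² = ((988 - 2*I*√39) + 18*(-61))² = ((988 - 2*I*√39) - 1098)² = (-110 - 2*I*√39)²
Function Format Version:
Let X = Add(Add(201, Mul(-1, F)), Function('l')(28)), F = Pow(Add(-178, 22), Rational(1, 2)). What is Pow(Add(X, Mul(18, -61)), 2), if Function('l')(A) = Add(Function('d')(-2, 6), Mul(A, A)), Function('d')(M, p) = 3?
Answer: Add(11944, Mul(440, I, Pow(39, Rational(1, 2)))) ≈ Add(11944., Mul(2747.8, I))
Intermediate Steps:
F = Mul(2, I, Pow(39, Rational(1, 2))) (F = Pow(-156, Rational(1, 2)) = Mul(2, I, Pow(39, Rational(1, 2))) ≈ Mul(12.490, I))
Function('l')(A) = Add(3, Pow(A, 2)) (Function('l')(A) = Add(3, Mul(A, A)) = Add(3, Pow(A, 2)))
X = Add(988, Mul(-2, I, Pow(39, Rational(1, 2)))) (X = Add(Add(201, Mul(-1, Mul(2, I, Pow(39, Rational(1, 2))))), Add(3, Pow(28, 2))) = Add(Add(201, Mul(-2, I, Pow(39, Rational(1, 2)))), Add(3, 784)) = Add(Add(201, Mul(-2, I, Pow(39, Rational(1, 2)))), 787) = Add(988, Mul(-2, I, Pow(39, Rational(1, 2)))) ≈ Add(988.00, Mul(-12.490, I)))
Pow(Add(X, Mul(18, -61)), 2) = Pow(Add(Add(988, Mul(-2, I, Pow(39, Rational(1, 2)))), Mul(18, -61)), 2) = Pow(Add(Add(988, Mul(-2, I, Pow(39, Rational(1, 2)))), -1098), 2) = Pow(Add(-110, Mul(-2, I, Pow(39, Rational(1, 2)))), 2)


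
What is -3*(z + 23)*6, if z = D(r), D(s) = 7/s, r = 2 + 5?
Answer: -432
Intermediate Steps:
r = 7
z = 1 (z = 7/7 = 7*(⅐) = 1)
-3*(z + 23)*6 = -3*(1 + 23)*6 = -3*24*6 = -72*6 = -432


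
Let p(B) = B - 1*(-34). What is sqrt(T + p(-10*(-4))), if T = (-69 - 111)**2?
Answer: sqrt(32474) ≈ 180.21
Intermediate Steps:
p(B) = 34 + B (p(B) = B + 34 = 34 + B)
T = 32400 (T = (-180)**2 = 32400)
sqrt(T + p(-10*(-4))) = sqrt(32400 + (34 - 10*(-4))) = sqrt(32400 + (34 + 40)) = sqrt(32400 + 74) = sqrt(32474)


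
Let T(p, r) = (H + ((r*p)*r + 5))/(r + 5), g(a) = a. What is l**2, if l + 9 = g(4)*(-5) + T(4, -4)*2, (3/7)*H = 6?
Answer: 18769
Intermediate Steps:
H = 14 (H = (7/3)*6 = 14)
T(p, r) = (19 + p*r**2)/(5 + r) (T(p, r) = (14 + ((r*p)*r + 5))/(r + 5) = (14 + ((p*r)*r + 5))/(5 + r) = (14 + (p*r**2 + 5))/(5 + r) = (14 + (5 + p*r**2))/(5 + r) = (19 + p*r**2)/(5 + r))
l = 137 (l = -9 + (4*(-5) + ((19 + 4*(-4)**2)/(5 - 4))*2) = -9 + (-20 + ((19 + 4*16)/1)*2) = -9 + (-20 + (1*(19 + 64))*2) = -9 + (-20 + (1*83)*2) = -9 + (-20 + 83*2) = -9 + (-20 + 166) = -9 + 146 = 137)
l**2 = 137**2 = 18769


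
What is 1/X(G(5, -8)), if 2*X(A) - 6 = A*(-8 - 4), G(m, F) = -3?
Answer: 1/21 ≈ 0.047619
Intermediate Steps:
X(A) = 3 - 6*A (X(A) = 3 + (A*(-8 - 4))/2 = 3 + (A*(-12))/2 = 3 + (-12*A)/2 = 3 - 6*A)
1/X(G(5, -8)) = 1/(3 - 6*(-3)) = 1/(3 + 18) = 1/21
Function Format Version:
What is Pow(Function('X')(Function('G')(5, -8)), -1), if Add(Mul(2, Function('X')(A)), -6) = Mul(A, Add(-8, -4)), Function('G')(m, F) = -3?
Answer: Rational(1, 21) ≈ 0.047619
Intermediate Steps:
Function('X')(A) = Add(3, Mul(-6, A)) (Function('X')(A) = Add(3, Mul(Rational(1, 2), Mul(A, Add(-8, -4)))) = Add(3, Mul(Rational(1, 2), Mul(A, -12))) = Add(3, Mul(Rational(1, 2), Mul(-12, A))) = Add(3, Mul(-6, A)))
Pow(Function('X')(Function('G')(5, -8)), -1) = Pow(Add(3, Mul(-6, -3)), -1) = Pow(Add(3, 18), -1) = Pow(21, -1) = Rational(1, 21)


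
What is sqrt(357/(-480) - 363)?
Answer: I*sqrt(581990)/40 ≈ 19.072*I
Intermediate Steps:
sqrt(357/(-480) - 363) = sqrt(357*(-1/480) - 363) = sqrt(-119/160 - 363) = sqrt(-58199/160) = I*sqrt(581990)/40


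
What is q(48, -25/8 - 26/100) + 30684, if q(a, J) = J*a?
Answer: 763038/25 ≈ 30522.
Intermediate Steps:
q(48, -25/8 - 26/100) + 30684 = (-25/8 - 26/100)*48 + 30684 = (-25*⅛ - 26*1/100)*48 + 30684 = (-25/8 - 13/50)*48 + 30684 = -677/200*48 + 30684 = -4062/25 + 30684 = 763038/25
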